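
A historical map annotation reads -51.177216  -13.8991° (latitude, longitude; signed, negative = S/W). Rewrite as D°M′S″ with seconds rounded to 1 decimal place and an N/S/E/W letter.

51°10′38.0″ S, 13°53′56.8″ W

Latitude is negative → S; |value| = 51.177216
φ: 0.177216° → 10.63296′; 0.63296 × 60 = 37.978″
Longitude is negative → W; |value| = 13.899100
Longitude: 0.899100 × 60 = 53.94600′ → 53′, remainder × 60 = 56.760″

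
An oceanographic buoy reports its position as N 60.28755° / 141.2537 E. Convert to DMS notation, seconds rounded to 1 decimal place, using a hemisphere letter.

60°17′15.2″ N, 141°15′13.3″ E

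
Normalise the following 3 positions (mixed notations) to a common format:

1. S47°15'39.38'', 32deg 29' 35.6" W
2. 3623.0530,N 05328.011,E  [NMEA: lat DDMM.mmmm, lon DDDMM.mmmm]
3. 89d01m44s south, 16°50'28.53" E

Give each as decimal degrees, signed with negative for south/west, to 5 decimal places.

1. -47.26094, -32.49322
2. 36.38422, 53.46685
3. -89.02889, 16.84126

Point 1:
  φ: 47° + 15/60 + 39.38/3600 = 47 + 0.250000 + 0.010939 = 47.260939
  S ⇒ negate
  λ: 32 + 29/60 + 35.6/3600 = 32.493222
  W → negative
Point 2:
  Lat: degrees = first 2 digits = 36, minutes = 23.053; 36 + 23.053/60 = 36.384217
  N → positive
  λ: split at 3 digits → 053° and 28.011′; 53 + 28.011/60 = 53.466850
  E → positive
Point 3:
  Latitude: 89 + 1/60 + 44/3600 = 89.028889
  hemisphere S, so the sign is −
  Lon: 50′ + 28.53″ = 50.47550′; 16 + 50.47550/60 = 16.841258
  E → positive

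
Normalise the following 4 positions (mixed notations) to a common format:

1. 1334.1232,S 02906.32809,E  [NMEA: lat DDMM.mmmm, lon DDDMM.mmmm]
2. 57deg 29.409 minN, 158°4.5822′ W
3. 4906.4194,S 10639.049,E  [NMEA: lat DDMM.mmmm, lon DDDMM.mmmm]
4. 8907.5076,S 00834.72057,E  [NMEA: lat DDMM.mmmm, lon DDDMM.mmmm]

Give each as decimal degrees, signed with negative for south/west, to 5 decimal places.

1. -13.56872, 29.10547
2. 57.49015, -158.07637
3. -49.10699, 106.65082
4. -89.12513, 8.57868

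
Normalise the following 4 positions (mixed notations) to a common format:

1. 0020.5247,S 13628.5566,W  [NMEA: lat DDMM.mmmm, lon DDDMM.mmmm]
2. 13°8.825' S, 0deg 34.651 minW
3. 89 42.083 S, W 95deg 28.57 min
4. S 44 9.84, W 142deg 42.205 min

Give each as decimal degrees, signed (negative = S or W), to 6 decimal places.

Point 1:
  Latitude: degrees = first 2 digits = 0, minutes = 20.5247; 0 + 20.5247/60 = 0.3420783
  S ⇒ negate
  Lon: split at 3 digits → 136° and 28.5566′; 136 + 28.5566/60 = 136.4759433
  hemisphere W, so the sign is −
Point 2:
  Lat: 8.825′ = 0.147083°; total 13.1470833
  S → negative
  Lon: 0 + 34.651/60 = 0.5775167
  W → negative
Point 3:
  Lat: 42.083′ = 0.701383°; total 89.7013833
  S ⇒ negate
  Lon: 95 + 28.57/60 = 95.4761667
  W → negative
Point 4:
  Lat: 9.84′ = 0.164000°; total 44.1640000
  S ⇒ negate
  Longitude: 142 + 42.205/60 = 142.7034167
  W → negative

1. -0.342078, -136.475943
2. -13.147083, -0.577517
3. -89.701383, -95.476167
4. -44.164000, -142.703417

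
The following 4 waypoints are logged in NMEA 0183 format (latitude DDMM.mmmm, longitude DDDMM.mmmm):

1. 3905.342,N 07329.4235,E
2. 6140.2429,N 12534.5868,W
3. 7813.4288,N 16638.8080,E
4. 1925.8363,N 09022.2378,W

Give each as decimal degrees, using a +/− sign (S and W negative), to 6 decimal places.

1. 39.089033, 73.490392
2. 61.670715, -125.576447
3. 78.223813, 166.646800
4. 19.430605, -90.370630

Point 1:
  Lat: split at 2 digits → 39° and 5.342′; 39 + 5.342/60 = 39.0890333
  N → positive
  Lon: degrees = first 3 digits = 73, minutes = 29.4235; 73 + 29.4235/60 = 73.4903917
  E → positive
Point 2:
  Lat: degrees = first 2 digits = 61, minutes = 40.2429; 61 + 40.2429/60 = 61.6707150
  N ⇒ keep positive
  Longitude: degrees = first 3 digits = 125, minutes = 34.5868; 125 + 34.5868/60 = 125.5764467
  W → negative
Point 3:
  Lat: split at 2 digits → 78° and 13.4288′; 78 + 13.4288/60 = 78.2238133
  N ⇒ keep positive
  Longitude: degrees = first 3 digits = 166, minutes = 38.808; 166 + 38.808/60 = 166.6468000
  E → positive
Point 4:
  Lat: split at 2 digits → 19° and 25.8363′; 19 + 25.8363/60 = 19.4306050
  N → positive
  Lon: split at 3 digits → 090° and 22.2378′; 90 + 22.2378/60 = 90.3706300
  W ⇒ negate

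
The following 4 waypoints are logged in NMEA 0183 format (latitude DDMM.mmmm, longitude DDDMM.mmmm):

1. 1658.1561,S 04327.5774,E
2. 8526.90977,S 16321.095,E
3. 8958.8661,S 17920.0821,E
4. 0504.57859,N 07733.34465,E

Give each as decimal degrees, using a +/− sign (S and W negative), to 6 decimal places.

1. -16.969268, 43.459623
2. -85.448496, 163.351583
3. -89.981102, 179.334702
4. 5.076310, 77.555744

Point 1:
  Latitude: degrees = first 2 digits = 16, minutes = 58.1561; 16 + 58.1561/60 = 16.9692683
  S ⇒ negate
  Lon: degrees = first 3 digits = 43, minutes = 27.5774; 43 + 27.5774/60 = 43.4596233
  E → positive
Point 2:
  φ: degrees = first 2 digits = 85, minutes = 26.90977; 85 + 26.90977/60 = 85.4484962
  S ⇒ negate
  Lon: split at 3 digits → 163° and 21.095′; 163 + 21.095/60 = 163.3515833
  E → positive
Point 3:
  Lat: degrees = first 2 digits = 89, minutes = 58.8661; 89 + 58.8661/60 = 89.9811017
  S ⇒ negate
  Longitude: split at 3 digits → 179° and 20.0821′; 179 + 20.0821/60 = 179.3347017
  E ⇒ keep positive
Point 4:
  Latitude: degrees = first 2 digits = 5, minutes = 4.57859; 5 + 4.57859/60 = 5.0763098
  N ⇒ keep positive
  Longitude: degrees = first 3 digits = 77, minutes = 33.34465; 77 + 33.34465/60 = 77.5557442
  E ⇒ keep positive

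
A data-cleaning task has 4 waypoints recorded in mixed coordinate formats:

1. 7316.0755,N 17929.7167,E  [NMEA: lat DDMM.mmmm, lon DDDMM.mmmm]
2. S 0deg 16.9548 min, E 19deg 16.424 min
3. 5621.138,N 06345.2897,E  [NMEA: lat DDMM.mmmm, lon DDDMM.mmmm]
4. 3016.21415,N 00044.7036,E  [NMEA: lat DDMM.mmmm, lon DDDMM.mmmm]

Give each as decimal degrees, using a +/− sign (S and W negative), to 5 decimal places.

Point 1:
  φ: degrees = first 2 digits = 73, minutes = 16.0755; 73 + 16.0755/60 = 73.267925
  N ⇒ keep positive
  Longitude: split at 3 digits → 179° and 29.7167′; 179 + 29.7167/60 = 179.495278
  E ⇒ keep positive
Point 2:
  Lat: 16.9548′ = 0.282580°; total 0.282580
  hemisphere S, so the sign is −
  λ: 19 + 16.424/60 = 19.273733
  E ⇒ keep positive
Point 3:
  Lat: degrees = first 2 digits = 56, minutes = 21.138; 56 + 21.138/60 = 56.352300
  N → positive
  λ: split at 3 digits → 063° and 45.2897′; 63 + 45.2897/60 = 63.754828
  E ⇒ keep positive
Point 4:
  φ: split at 2 digits → 30° and 16.21415′; 30 + 16.21415/60 = 30.270236
  N ⇒ keep positive
  λ: split at 3 digits → 000° and 44.7036′; 0 + 44.7036/60 = 0.745060
  E → positive

1. 73.26793, 179.49528
2. -0.28258, 19.27373
3. 56.35230, 63.75483
4. 30.27024, 0.74506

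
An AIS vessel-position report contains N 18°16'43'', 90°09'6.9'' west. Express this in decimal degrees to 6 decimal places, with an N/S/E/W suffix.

18.278611° N, 90.151917° W

Lat: 18° + 16/60 + 43/3600 = 18 + 0.266667 + 0.011944 = 18.2786111
Longitude: 90° + 9/60 + 6.9/3600 = 90 + 0.150000 + 0.001917 = 90.1519167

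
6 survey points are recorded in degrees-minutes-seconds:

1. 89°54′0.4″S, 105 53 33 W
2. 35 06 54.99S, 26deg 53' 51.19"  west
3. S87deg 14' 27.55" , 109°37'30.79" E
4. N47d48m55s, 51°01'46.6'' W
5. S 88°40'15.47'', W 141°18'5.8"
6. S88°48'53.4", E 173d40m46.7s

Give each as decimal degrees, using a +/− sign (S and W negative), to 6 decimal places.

1. -89.900111, -105.892500
2. -35.115275, -26.897553
3. -87.240986, 109.625219
4. 47.815278, -51.029611
5. -88.670964, -141.301611
6. -88.814833, 173.679639

Point 1:
  φ: 89° + 54/60 + 0.4/3600 = 89 + 0.900000 + 0.000111 = 89.9001111
  S ⇒ negate
  Lon: 53′ + 33″ = 53.55000′; 105 + 53.55000/60 = 105.8925000
  W ⇒ negate
Point 2:
  Latitude: 35 + 6/60 + 54.99/3600 = 35.1152750
  hemisphere S, so the sign is −
  λ: 26 + 53/60 + 51.19/3600 = 26.8975528
  hemisphere W, so the sign is −
Point 3:
  Latitude: 87° + 14/60 + 27.55/3600 = 87 + 0.233333 + 0.007653 = 87.2409861
  hemisphere S, so the sign is −
  Lon: 109 + 37/60 + 30.79/3600 = 109.6252194
  E → positive
Point 4:
  Lat: 47° + 48/60 + 55/3600 = 47 + 0.800000 + 0.015278 = 47.8152778
  N ⇒ keep positive
  Longitude: 51° + 1/60 + 46.6/3600 = 51 + 0.016667 + 0.012944 = 51.0296111
  W ⇒ negate
Point 5:
  φ: 88° + 40/60 + 15.47/3600 = 88 + 0.666667 + 0.004297 = 88.6709639
  S ⇒ negate
  Lon: 18′ + 5.8″ = 18.09667′; 141 + 18.09667/60 = 141.3016111
  W ⇒ negate
Point 6:
  Lat: 48′ + 53.4″ = 48.89000′; 88 + 48.89000/60 = 88.8148333
  S ⇒ negate
  Lon: 40′ + 46.7″ = 40.77833′; 173 + 40.77833/60 = 173.6796389
  E → positive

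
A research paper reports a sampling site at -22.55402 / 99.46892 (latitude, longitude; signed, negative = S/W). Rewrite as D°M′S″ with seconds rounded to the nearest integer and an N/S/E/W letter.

Latitude is negative → S; |value| = 22.554020
Latitude: 0.554020 × 60 = 33.24120′ → 33′, remainder × 60 = 14.47″
Longitude: 0.468920 × 60 = 28.13520′ → 28′, remainder × 60 = 8.11″

22°33′14″ S, 99°28′8″ E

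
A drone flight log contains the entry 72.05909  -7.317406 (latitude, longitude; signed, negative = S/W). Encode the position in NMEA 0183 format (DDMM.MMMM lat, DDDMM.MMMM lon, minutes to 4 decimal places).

7203.5454,N / 00719.0444,W

Lat: 72° + 0.059090 × 60 = 72° 3.545400′
Longitude is negative → W; |value| = 7.317406
Lon: fractional part 0.317406 → 19.044360 minutes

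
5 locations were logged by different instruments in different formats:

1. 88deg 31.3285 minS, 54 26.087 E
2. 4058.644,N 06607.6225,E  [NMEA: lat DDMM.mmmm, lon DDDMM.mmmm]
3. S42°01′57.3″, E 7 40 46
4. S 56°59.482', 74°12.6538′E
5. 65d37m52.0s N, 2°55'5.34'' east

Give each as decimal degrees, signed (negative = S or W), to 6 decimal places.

Point 1:
  φ: 88 + 31.3285/60 = 88.5221417
  hemisphere S, so the sign is −
  Lon: 54 + 26.087/60 = 54.4347833
  E ⇒ keep positive
Point 2:
  φ: split at 2 digits → 40° and 58.644′; 40 + 58.644/60 = 40.9774000
  N ⇒ keep positive
  λ: degrees = first 3 digits = 66, minutes = 7.6225; 66 + 7.6225/60 = 66.1270417
  E → positive
Point 3:
  Lat: 42° + 1/60 + 57.3/3600 = 42 + 0.016667 + 0.015917 = 42.0325833
  S → negative
  Lon: 40′ + 46″ = 40.76667′; 7 + 40.76667/60 = 7.6794444
  E ⇒ keep positive
Point 4:
  Latitude: 56 + 59.482/60 = 56.9913667
  S → negative
  λ: 74 + 12.6538/60 = 74.2108967
  E → positive
Point 5:
  Lat: 65° + 37/60 + 52/3600 = 65 + 0.616667 + 0.014444 = 65.6311111
  N ⇒ keep positive
  Lon: 2° + 55/60 + 5.34/3600 = 2 + 0.916667 + 0.001483 = 2.9181500
  E ⇒ keep positive

1. -88.522142, 54.434783
2. 40.977400, 66.127042
3. -42.032583, 7.679444
4. -56.991367, 74.210897
5. 65.631111, 2.918150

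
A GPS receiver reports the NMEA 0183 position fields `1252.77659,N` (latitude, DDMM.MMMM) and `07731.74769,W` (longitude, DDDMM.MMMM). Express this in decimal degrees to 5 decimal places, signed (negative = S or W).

φ: split at 2 digits → 12° and 52.77659′; 12 + 52.77659/60 = 12.879610
N ⇒ keep positive
Lon: degrees = first 3 digits = 77, minutes = 31.74769; 77 + 31.74769/60 = 77.529128
hemisphere W, so the sign is −

12.87961, -77.52913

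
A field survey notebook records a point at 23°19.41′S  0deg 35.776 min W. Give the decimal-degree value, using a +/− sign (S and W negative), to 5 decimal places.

Lat: 23 + 19.41/60 = 23.323500
S → negative
λ: 0 + 35.776/60 = 0.596267
hemisphere W, so the sign is −

-23.32350, -0.59627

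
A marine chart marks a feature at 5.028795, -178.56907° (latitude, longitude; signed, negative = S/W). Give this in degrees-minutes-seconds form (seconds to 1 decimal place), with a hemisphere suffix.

5°01′43.7″ N, 178°34′8.7″ W

Latitude: whole degrees 5; 1.72770′ → 1′ and 43.662″
Longitude is negative → W; |value| = 178.569070
λ: 0.569070 × 60 = 34.14420′ → 34′, remainder × 60 = 8.652″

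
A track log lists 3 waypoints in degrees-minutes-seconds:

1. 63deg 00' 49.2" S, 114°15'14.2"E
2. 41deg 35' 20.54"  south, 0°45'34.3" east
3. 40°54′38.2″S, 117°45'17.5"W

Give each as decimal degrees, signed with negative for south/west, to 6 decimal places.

Point 1:
  φ: 63° + 0/60 + 49.2/3600 = 63 + 0.000000 + 0.013667 = 63.0136667
  hemisphere S, so the sign is −
  λ: 15′ + 14.2″ = 15.23667′; 114 + 15.23667/60 = 114.2539444
  E ⇒ keep positive
Point 2:
  Latitude: 41 + 35/60 + 20.54/3600 = 41.5890389
  hemisphere S, so the sign is −
  Longitude: 0° + 45/60 + 34.3/3600 = 0 + 0.750000 + 0.009528 = 0.7595278
  E ⇒ keep positive
Point 3:
  Latitude: 40 + 54/60 + 38.2/3600 = 40.9106111
  S ⇒ negate
  λ: 117° + 45/60 + 17.5/3600 = 117 + 0.750000 + 0.004861 = 117.7548611
  hemisphere W, so the sign is −

1. -63.013667, 114.253944
2. -41.589039, 0.759528
3. -40.910611, -117.754861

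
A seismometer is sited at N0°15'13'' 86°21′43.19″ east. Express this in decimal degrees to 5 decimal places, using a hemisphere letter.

0.25361° N, 86.36200° E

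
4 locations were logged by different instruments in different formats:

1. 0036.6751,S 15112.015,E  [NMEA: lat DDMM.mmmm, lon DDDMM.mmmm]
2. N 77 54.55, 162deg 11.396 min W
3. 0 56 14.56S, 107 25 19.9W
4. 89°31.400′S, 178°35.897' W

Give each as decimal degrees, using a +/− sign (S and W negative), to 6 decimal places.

Point 1:
  φ: split at 2 digits → 00° and 36.6751′; 0 + 36.6751/60 = 0.6112517
  hemisphere S, so the sign is −
  λ: degrees = first 3 digits = 151, minutes = 12.015; 151 + 12.015/60 = 151.2002500
  E ⇒ keep positive
Point 2:
  Latitude: 77 + 54.55/60 = 77.9091667
  N → positive
  Longitude: 162 + 11.396/60 = 162.1899333
  hemisphere W, so the sign is −
Point 3:
  Latitude: 56′ + 14.56″ = 56.24267′; 0 + 56.24267/60 = 0.9373778
  hemisphere S, so the sign is −
  Lon: 107° + 25/60 + 19.9/3600 = 107 + 0.416667 + 0.005528 = 107.4221944
  W ⇒ negate
Point 4:
  φ: 89 + 31.4/60 = 89.5233333
  S → negative
  Lon: 35.897′ = 0.598283°; total 178.5982833
  hemisphere W, so the sign is −

1. -0.611252, 151.200250
2. 77.909167, -162.189933
3. -0.937378, -107.422194
4. -89.523333, -178.598283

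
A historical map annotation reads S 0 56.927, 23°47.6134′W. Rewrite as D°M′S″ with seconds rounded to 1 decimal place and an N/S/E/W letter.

Lat: fractional minutes 0.92700 × 60 = 55.620″
λ: 47.61340′ → 47′ and 0.61340 × 60 = 36.804″

0°56′55.6″ S, 23°47′36.8″ W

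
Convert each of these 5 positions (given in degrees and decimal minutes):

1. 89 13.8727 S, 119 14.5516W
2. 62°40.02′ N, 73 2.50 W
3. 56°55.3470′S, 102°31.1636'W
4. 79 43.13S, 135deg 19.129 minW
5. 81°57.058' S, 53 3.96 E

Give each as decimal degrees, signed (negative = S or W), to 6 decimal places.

1. -89.231212, -119.242527
2. 62.667000, -73.041667
3. -56.922450, -102.519393
4. -79.718833, -135.318817
5. -81.950967, 53.066000

Point 1:
  Lat: 89 + 13.8727/60 = 89.2312117
  S → negative
  Longitude: 14.5516′ = 0.242527°; total 119.2425267
  W ⇒ negate
Point 2:
  φ: 62 + 40.02/60 = 62.6670000
  N → positive
  λ: 73 + 2.5/60 = 73.0416667
  W ⇒ negate
Point 3:
  Lat: 55.347′ = 0.922450°; total 56.9224500
  S → negative
  Longitude: 102 + 31.1636/60 = 102.5193933
  W → negative
Point 4:
  Lat: 79 + 43.13/60 = 79.7188333
  hemisphere S, so the sign is −
  Longitude: 135 + 19.129/60 = 135.3188167
  hemisphere W, so the sign is −
Point 5:
  Lat: 81 + 57.058/60 = 81.9509667
  S ⇒ negate
  Lon: 53 + 3.96/60 = 53.0660000
  E → positive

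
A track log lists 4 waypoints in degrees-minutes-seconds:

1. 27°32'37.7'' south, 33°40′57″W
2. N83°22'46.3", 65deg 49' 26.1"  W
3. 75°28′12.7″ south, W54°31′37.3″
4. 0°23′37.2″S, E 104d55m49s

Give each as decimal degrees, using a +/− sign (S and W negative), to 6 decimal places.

1. -27.543806, -33.682500
2. 83.379528, -65.823917
3. -75.470194, -54.527028
4. -0.393667, 104.930278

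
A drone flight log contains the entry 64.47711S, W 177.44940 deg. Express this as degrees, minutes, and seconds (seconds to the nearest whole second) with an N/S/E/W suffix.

64°28′38″ S, 177°26′58″ W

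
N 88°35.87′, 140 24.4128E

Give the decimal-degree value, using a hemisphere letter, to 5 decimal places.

Lat: 88 + 35.87/60 = 88.597833
Longitude: 140 + 24.4128/60 = 140.406880

88.59783° N, 140.40688° E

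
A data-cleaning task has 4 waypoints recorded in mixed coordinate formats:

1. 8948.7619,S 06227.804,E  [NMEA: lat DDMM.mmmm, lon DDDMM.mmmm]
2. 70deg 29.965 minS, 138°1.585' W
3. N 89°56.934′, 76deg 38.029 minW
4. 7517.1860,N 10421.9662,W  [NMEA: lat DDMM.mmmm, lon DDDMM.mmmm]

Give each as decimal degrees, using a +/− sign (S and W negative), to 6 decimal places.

Point 1:
  Lat: degrees = first 2 digits = 89, minutes = 48.7619; 89 + 48.7619/60 = 89.8126983
  S → negative
  Longitude: split at 3 digits → 062° and 27.804′; 62 + 27.804/60 = 62.4634000
  E ⇒ keep positive
Point 2:
  φ: 29.965′ = 0.499417°; total 70.4994167
  S → negative
  Longitude: 1.585′ = 0.026417°; total 138.0264167
  W ⇒ negate
Point 3:
  Lat: 89 + 56.934/60 = 89.9489000
  N → positive
  λ: 76 + 38.029/60 = 76.6338167
  W ⇒ negate
Point 4:
  Lat: split at 2 digits → 75° and 17.186′; 75 + 17.186/60 = 75.2864333
  N → positive
  Lon: degrees = first 3 digits = 104, minutes = 21.9662; 104 + 21.9662/60 = 104.3661033
  W → negative

1. -89.812698, 62.463400
2. -70.499417, -138.026417
3. 89.948900, -76.633817
4. 75.286433, -104.366103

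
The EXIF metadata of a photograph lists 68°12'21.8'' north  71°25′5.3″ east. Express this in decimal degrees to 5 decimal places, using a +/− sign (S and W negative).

68.20606, 71.41814

φ: 12′ + 21.8″ = 12.36333′; 68 + 12.36333/60 = 68.206056
N → positive
λ: 25′ + 5.3″ = 25.08833′; 71 + 25.08833/60 = 71.418139
E → positive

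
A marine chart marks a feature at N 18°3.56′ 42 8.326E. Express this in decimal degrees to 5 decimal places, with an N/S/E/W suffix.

18.05933° N, 42.13877° E

Lat: 3.56′ = 0.059333°; total 18.059333
Lon: 42 + 8.326/60 = 42.138767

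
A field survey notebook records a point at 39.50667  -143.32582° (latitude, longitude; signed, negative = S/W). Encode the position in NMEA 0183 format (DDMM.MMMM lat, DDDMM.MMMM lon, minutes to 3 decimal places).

3930.400,N / 14319.549,W

φ: fractional part 0.506670 → 30.40020 minutes
Longitude is negative → W; |value| = 143.325820
Lon: 143° + 0.325820 × 60 = 143° 19.54920′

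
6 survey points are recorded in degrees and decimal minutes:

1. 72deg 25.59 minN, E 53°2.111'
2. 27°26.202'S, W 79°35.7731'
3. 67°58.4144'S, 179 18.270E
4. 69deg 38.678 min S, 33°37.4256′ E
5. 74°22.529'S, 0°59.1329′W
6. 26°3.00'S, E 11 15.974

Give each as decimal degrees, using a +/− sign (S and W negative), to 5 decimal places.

Point 1:
  Lat: 72 + 25.59/60 = 72.426500
  N ⇒ keep positive
  Longitude: 2.111′ = 0.035183°; total 53.035183
  E → positive
Point 2:
  Lat: 27 + 26.202/60 = 27.436700
  S → negative
  Longitude: 35.7731′ = 0.596218°; total 79.596218
  W → negative
Point 3:
  Latitude: 58.4144′ = 0.973573°; total 67.973573
  hemisphere S, so the sign is −
  Lon: 18.27′ = 0.304500°; total 179.304500
  E ⇒ keep positive
Point 4:
  φ: 69 + 38.678/60 = 69.644633
  S ⇒ negate
  λ: 37.4256′ = 0.623760°; total 33.623760
  E → positive
Point 5:
  φ: 74 + 22.529/60 = 74.375483
  S ⇒ negate
  Longitude: 59.1329′ = 0.985548°; total 0.985548
  W → negative
Point 6:
  φ: 26 + 3/60 = 26.050000
  S ⇒ negate
  Longitude: 15.974′ = 0.266233°; total 11.266233
  E ⇒ keep positive

1. 72.42650, 53.03518
2. -27.43670, -79.59622
3. -67.97357, 179.30450
4. -69.64463, 33.62376
5. -74.37548, -0.98555
6. -26.05000, 11.26623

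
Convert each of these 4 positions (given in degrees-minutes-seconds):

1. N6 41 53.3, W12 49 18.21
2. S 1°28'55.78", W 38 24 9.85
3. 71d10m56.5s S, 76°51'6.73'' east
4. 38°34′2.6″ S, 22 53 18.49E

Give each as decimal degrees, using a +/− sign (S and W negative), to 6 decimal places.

1. 6.698139, -12.821725
2. -1.482161, -38.402736
3. -71.182361, 76.851869
4. -38.567389, 22.888469

Point 1:
  φ: 41′ + 53.3″ = 41.88833′; 6 + 41.88833/60 = 6.6981389
  N → positive
  Longitude: 12° + 49/60 + 18.21/3600 = 12 + 0.816667 + 0.005058 = 12.8217250
  hemisphere W, so the sign is −
Point 2:
  Lat: 1° + 28/60 + 55.78/3600 = 1 + 0.466667 + 0.015494 = 1.4821611
  hemisphere S, so the sign is −
  Longitude: 24′ + 9.85″ = 24.16417′; 38 + 24.16417/60 = 38.4027361
  W ⇒ negate
Point 3:
  φ: 10′ + 56.5″ = 10.94167′; 71 + 10.94167/60 = 71.1823611
  hemisphere S, so the sign is −
  λ: 76 + 51/60 + 6.73/3600 = 76.8518694
  E ⇒ keep positive
Point 4:
  φ: 38° + 34/60 + 2.6/3600 = 38 + 0.566667 + 0.000722 = 38.5673889
  hemisphere S, so the sign is −
  λ: 22 + 53/60 + 18.49/3600 = 22.8884694
  E → positive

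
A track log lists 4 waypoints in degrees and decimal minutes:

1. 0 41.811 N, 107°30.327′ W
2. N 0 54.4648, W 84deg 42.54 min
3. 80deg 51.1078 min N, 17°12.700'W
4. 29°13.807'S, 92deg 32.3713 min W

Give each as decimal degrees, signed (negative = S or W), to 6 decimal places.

Point 1:
  φ: 0 + 41.811/60 = 0.6968500
  N → positive
  λ: 107 + 30.327/60 = 107.5054500
  W ⇒ negate
Point 2:
  Latitude: 0 + 54.4648/60 = 0.9077467
  N ⇒ keep positive
  Longitude: 84 + 42.54/60 = 84.7090000
  W → negative
Point 3:
  Lat: 80 + 51.1078/60 = 80.8517967
  N ⇒ keep positive
  Longitude: 17 + 12.7/60 = 17.2116667
  hemisphere W, so the sign is −
Point 4:
  φ: 29 + 13.807/60 = 29.2301167
  S ⇒ negate
  λ: 92 + 32.3713/60 = 92.5395217
  hemisphere W, so the sign is −

1. 0.696850, -107.505450
2. 0.907747, -84.709000
3. 80.851797, -17.211667
4. -29.230117, -92.539522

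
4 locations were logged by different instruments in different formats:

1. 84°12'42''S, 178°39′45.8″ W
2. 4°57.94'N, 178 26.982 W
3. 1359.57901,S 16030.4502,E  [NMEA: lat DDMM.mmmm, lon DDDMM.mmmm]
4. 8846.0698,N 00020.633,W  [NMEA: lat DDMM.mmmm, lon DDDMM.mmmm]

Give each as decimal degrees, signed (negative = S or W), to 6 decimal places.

1. -84.211667, -178.662722
2. 4.965667, -178.449700
3. -13.992984, 160.507503
4. 88.767830, -0.343883

Point 1:
  Lat: 84 + 12/60 + 42/3600 = 84.2116667
  hemisphere S, so the sign is −
  Longitude: 178 + 39/60 + 45.8/3600 = 178.6627222
  W ⇒ negate
Point 2:
  Lat: 57.94′ = 0.965667°; total 4.9656667
  N ⇒ keep positive
  λ: 178 + 26.982/60 = 178.4497000
  W → negative
Point 3:
  Lat: split at 2 digits → 13° and 59.57901′; 13 + 59.57901/60 = 13.9929835
  S ⇒ negate
  λ: split at 3 digits → 160° and 30.4502′; 160 + 30.4502/60 = 160.5075033
  E ⇒ keep positive
Point 4:
  Lat: degrees = first 2 digits = 88, minutes = 46.0698; 88 + 46.0698/60 = 88.7678300
  N → positive
  Lon: degrees = first 3 digits = 0, minutes = 20.633; 0 + 20.633/60 = 0.3438833
  W → negative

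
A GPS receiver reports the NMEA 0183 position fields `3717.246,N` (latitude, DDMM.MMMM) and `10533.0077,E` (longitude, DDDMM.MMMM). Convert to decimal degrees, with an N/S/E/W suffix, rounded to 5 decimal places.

Lat: split at 2 digits → 37° and 17.246′; 37 + 17.246/60 = 37.287433
Longitude: degrees = first 3 digits = 105, minutes = 33.0077; 105 + 33.0077/60 = 105.550128

37.28743° N, 105.55013° E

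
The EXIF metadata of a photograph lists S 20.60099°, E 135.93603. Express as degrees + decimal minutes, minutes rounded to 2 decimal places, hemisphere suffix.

Lat: fractional part 0.600990 → 36.0594 minutes
Longitude: minutes = (135.936030 − 135) × 60 = 56.1618

20° 36.06′ S, 135° 56.16′ E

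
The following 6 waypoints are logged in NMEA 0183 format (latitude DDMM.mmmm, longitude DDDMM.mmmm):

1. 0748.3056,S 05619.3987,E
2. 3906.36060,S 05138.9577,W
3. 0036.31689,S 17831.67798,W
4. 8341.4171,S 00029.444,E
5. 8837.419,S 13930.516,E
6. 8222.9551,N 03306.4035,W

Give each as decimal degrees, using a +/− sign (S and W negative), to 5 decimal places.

1. -7.80509, 56.32331
2. -39.10601, -51.64930
3. -0.60528, -178.52797
4. -83.69029, 0.49073
5. -88.62365, 139.50860
6. 82.38259, -33.10673

Point 1:
  φ: degrees = first 2 digits = 7, minutes = 48.3056; 7 + 48.3056/60 = 7.805093
  hemisphere S, so the sign is −
  Longitude: split at 3 digits → 056° and 19.3987′; 56 + 19.3987/60 = 56.323312
  E ⇒ keep positive
Point 2:
  Latitude: degrees = first 2 digits = 39, minutes = 6.3606; 39 + 6.3606/60 = 39.106010
  hemisphere S, so the sign is −
  λ: split at 3 digits → 051° and 38.9577′; 51 + 38.9577/60 = 51.649295
  W ⇒ negate
Point 3:
  φ: degrees = first 2 digits = 0, minutes = 36.31689; 0 + 36.31689/60 = 0.605282
  S ⇒ negate
  Lon: degrees = first 3 digits = 178, minutes = 31.67798; 178 + 31.67798/60 = 178.527966
  hemisphere W, so the sign is −
Point 4:
  Latitude: split at 2 digits → 83° and 41.4171′; 83 + 41.4171/60 = 83.690285
  S ⇒ negate
  Lon: degrees = first 3 digits = 0, minutes = 29.444; 0 + 29.444/60 = 0.490733
  E ⇒ keep positive
Point 5:
  Latitude: degrees = first 2 digits = 88, minutes = 37.419; 88 + 37.419/60 = 88.623650
  hemisphere S, so the sign is −
  λ: degrees = first 3 digits = 139, minutes = 30.516; 139 + 30.516/60 = 139.508600
  E → positive
Point 6:
  Latitude: split at 2 digits → 82° and 22.9551′; 82 + 22.9551/60 = 82.382585
  N ⇒ keep positive
  Lon: degrees = first 3 digits = 33, minutes = 6.4035; 33 + 6.4035/60 = 33.106725
  W ⇒ negate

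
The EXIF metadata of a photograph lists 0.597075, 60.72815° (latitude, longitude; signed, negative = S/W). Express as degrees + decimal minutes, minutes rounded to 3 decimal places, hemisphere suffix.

0° 35.825′ N, 60° 43.689′ E

Latitude: minutes = (0.597075 − 0) × 60 = 35.82450
Longitude: fractional part 0.728150 → 43.68900 minutes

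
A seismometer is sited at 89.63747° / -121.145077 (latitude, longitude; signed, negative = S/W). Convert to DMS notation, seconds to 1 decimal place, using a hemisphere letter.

89°38′14.9″ N, 121°08′42.3″ W

Lat: 0.637470 × 60 = 38.24820′ → 38′, remainder × 60 = 14.892″
Longitude is negative → W; |value| = 121.145077
λ: 0.145077° → 8.70462′; 0.70462 × 60 = 42.277″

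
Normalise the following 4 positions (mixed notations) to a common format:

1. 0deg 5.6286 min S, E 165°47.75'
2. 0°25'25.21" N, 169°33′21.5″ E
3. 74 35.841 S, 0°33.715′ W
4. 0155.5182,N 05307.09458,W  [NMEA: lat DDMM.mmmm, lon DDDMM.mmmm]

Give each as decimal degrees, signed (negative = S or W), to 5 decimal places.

1. -0.09381, 165.79583
2. 0.42367, 169.55597
3. -74.59735, -0.56192
4. 1.92530, -53.11824

Point 1:
  φ: 5.6286′ = 0.093810°; total 0.093810
  hemisphere S, so the sign is −
  λ: 165 + 47.75/60 = 165.795833
  E ⇒ keep positive
Point 2:
  Latitude: 0° + 25/60 + 25.21/3600 = 0 + 0.416667 + 0.007003 = 0.423669
  N → positive
  λ: 169 + 33/60 + 21.5/3600 = 169.555972
  E → positive
Point 3:
  φ: 74 + 35.841/60 = 74.597350
  S → negative
  Longitude: 33.715′ = 0.561917°; total 0.561917
  hemisphere W, so the sign is −
Point 4:
  φ: split at 2 digits → 01° and 55.5182′; 1 + 55.5182/60 = 1.925303
  N ⇒ keep positive
  Lon: split at 3 digits → 053° and 7.09458′; 53 + 7.09458/60 = 53.118243
  hemisphere W, so the sign is −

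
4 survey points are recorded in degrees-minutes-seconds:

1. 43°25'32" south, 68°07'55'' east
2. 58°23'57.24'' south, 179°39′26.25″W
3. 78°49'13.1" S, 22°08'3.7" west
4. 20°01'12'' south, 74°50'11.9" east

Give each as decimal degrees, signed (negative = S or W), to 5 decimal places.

1. -43.42556, 68.13194
2. -58.39923, -179.65729
3. -78.82031, -22.13436
4. -20.02000, 74.83664

Point 1:
  φ: 43 + 25/60 + 32/3600 = 43.425556
  S ⇒ negate
  λ: 7′ + 55″ = 7.91667′; 68 + 7.91667/60 = 68.131944
  E → positive
Point 2:
  φ: 58 + 23/60 + 57.24/3600 = 58.399233
  S → negative
  λ: 179 + 39/60 + 26.25/3600 = 179.657292
  hemisphere W, so the sign is −
Point 3:
  Lat: 78 + 49/60 + 13.1/3600 = 78.820306
  S → negative
  Longitude: 22 + 8/60 + 3.7/3600 = 22.134361
  hemisphere W, so the sign is −
Point 4:
  Lat: 20 + 1/60 + 12/3600 = 20.020000
  hemisphere S, so the sign is −
  Lon: 74 + 50/60 + 11.9/3600 = 74.836639
  E → positive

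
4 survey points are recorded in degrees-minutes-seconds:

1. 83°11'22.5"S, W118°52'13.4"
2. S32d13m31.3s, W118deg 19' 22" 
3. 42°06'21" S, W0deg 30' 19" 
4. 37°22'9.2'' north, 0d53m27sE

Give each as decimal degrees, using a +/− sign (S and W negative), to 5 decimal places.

Point 1:
  Latitude: 83 + 11/60 + 22.5/3600 = 83.189583
  hemisphere S, so the sign is −
  λ: 118 + 52/60 + 13.4/3600 = 118.870389
  W ⇒ negate
Point 2:
  Latitude: 13′ + 31.3″ = 13.52167′; 32 + 13.52167/60 = 32.225361
  S → negative
  λ: 118 + 19/60 + 22/3600 = 118.322778
  hemisphere W, so the sign is −
Point 3:
  Latitude: 6′ + 21″ = 6.35000′; 42 + 6.35000/60 = 42.105833
  hemisphere S, so the sign is −
  Longitude: 0 + 30/60 + 19/3600 = 0.505278
  hemisphere W, so the sign is −
Point 4:
  φ: 37° + 22/60 + 9.2/3600 = 37 + 0.366667 + 0.002556 = 37.369222
  N ⇒ keep positive
  Longitude: 0 + 53/60 + 27/3600 = 0.890833
  E → positive

1. -83.18958, -118.87039
2. -32.22536, -118.32278
3. -42.10583, -0.50528
4. 37.36922, 0.89083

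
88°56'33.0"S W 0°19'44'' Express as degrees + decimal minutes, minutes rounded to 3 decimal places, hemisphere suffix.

Lat: seconds/60 = 0.55000; minutes = 56 + 0.55000 = 56.55000
Longitude: seconds/60 = 0.73333; minutes = 19 + 0.73333 = 19.73333

88° 56.550′ S, 0° 19.733′ W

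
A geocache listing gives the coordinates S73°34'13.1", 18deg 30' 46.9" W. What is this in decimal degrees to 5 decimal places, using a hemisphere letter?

Latitude: 73° + 34/60 + 13.1/3600 = 73 + 0.566667 + 0.003639 = 73.570306
Lon: 18° + 30/60 + 46.9/3600 = 18 + 0.500000 + 0.013028 = 18.513028

73.57031° S, 18.51303° W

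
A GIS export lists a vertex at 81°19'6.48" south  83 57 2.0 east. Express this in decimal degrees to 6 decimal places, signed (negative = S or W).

-81.318467, 83.950556

φ: 81 + 19/60 + 6.48/3600 = 81.3184667
S → negative
Longitude: 83 + 57/60 + 2/3600 = 83.9505556
E ⇒ keep positive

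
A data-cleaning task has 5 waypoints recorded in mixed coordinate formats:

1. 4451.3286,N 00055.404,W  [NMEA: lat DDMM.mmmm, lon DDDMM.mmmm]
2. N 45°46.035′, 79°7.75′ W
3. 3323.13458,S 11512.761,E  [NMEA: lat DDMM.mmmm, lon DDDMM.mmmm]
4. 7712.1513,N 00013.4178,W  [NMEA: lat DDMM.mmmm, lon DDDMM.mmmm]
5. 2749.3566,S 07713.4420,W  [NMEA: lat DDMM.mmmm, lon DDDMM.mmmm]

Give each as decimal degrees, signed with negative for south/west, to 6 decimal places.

1. 44.855477, -0.923400
2. 45.767250, -79.129167
3. -33.385576, 115.212683
4. 77.202522, -0.223630
5. -27.822610, -77.224033

Point 1:
  φ: split at 2 digits → 44° and 51.3286′; 44 + 51.3286/60 = 44.8554767
  N ⇒ keep positive
  λ: degrees = first 3 digits = 0, minutes = 55.404; 0 + 55.404/60 = 0.9234000
  W → negative
Point 2:
  Lat: 46.035′ = 0.767250°; total 45.7672500
  N → positive
  λ: 79 + 7.75/60 = 79.1291667
  hemisphere W, so the sign is −
Point 3:
  φ: split at 2 digits → 33° and 23.13458′; 33 + 23.13458/60 = 33.3855763
  S → negative
  Longitude: split at 3 digits → 115° and 12.761′; 115 + 12.761/60 = 115.2126833
  E ⇒ keep positive
Point 4:
  φ: degrees = first 2 digits = 77, minutes = 12.1513; 77 + 12.1513/60 = 77.2025217
  N → positive
  λ: degrees = first 3 digits = 0, minutes = 13.4178; 0 + 13.4178/60 = 0.2236300
  W → negative
Point 5:
  Latitude: degrees = first 2 digits = 27, minutes = 49.3566; 27 + 49.3566/60 = 27.8226100
  S → negative
  Lon: split at 3 digits → 077° and 13.442′; 77 + 13.442/60 = 77.2240333
  hemisphere W, so the sign is −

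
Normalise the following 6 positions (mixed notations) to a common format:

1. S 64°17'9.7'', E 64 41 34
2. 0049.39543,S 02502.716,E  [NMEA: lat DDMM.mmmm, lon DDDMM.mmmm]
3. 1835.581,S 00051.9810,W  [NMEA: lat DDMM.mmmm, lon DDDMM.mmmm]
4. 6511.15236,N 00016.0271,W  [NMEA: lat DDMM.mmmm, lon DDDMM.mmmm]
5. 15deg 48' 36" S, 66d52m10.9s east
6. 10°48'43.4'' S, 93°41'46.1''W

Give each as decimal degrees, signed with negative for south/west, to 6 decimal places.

Point 1:
  Lat: 17′ + 9.7″ = 17.16167′; 64 + 17.16167/60 = 64.2860278
  hemisphere S, so the sign is −
  λ: 64° + 41/60 + 34/3600 = 64 + 0.683333 + 0.009444 = 64.6927778
  E → positive
Point 2:
  Latitude: split at 2 digits → 00° and 49.39543′; 0 + 49.39543/60 = 0.8232572
  S ⇒ negate
  λ: degrees = first 3 digits = 25, minutes = 2.716; 25 + 2.716/60 = 25.0452667
  E → positive
Point 3:
  Latitude: split at 2 digits → 18° and 35.581′; 18 + 35.581/60 = 18.5930167
  S → negative
  λ: split at 3 digits → 000° and 51.981′; 0 + 51.981/60 = 0.8663500
  W ⇒ negate
Point 4:
  Lat: degrees = first 2 digits = 65, minutes = 11.15236; 65 + 11.15236/60 = 65.1858727
  N → positive
  λ: split at 3 digits → 000° and 16.0271′; 0 + 16.0271/60 = 0.2671183
  hemisphere W, so the sign is −
Point 5:
  φ: 48′ + 36″ = 48.60000′; 15 + 48.60000/60 = 15.8100000
  S → negative
  λ: 66 + 52/60 + 10.9/3600 = 66.8696944
  E → positive
Point 6:
  Lat: 10° + 48/60 + 43.4/3600 = 10 + 0.800000 + 0.012056 = 10.8120556
  S ⇒ negate
  λ: 41′ + 46.1″ = 41.76833′; 93 + 41.76833/60 = 93.6961389
  W ⇒ negate

1. -64.286028, 64.692778
2. -0.823257, 25.045267
3. -18.593017, -0.866350
4. 65.185873, -0.267118
5. -15.810000, 66.869694
6. -10.812056, -93.696139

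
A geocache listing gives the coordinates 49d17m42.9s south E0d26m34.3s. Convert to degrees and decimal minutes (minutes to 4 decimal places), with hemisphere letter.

49° 17.7150′ S, 0° 26.5717′ E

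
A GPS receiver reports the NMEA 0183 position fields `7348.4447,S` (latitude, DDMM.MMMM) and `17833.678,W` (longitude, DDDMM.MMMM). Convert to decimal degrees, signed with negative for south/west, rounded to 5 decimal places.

Lat: degrees = first 2 digits = 73, minutes = 48.4447; 73 + 48.4447/60 = 73.807412
S ⇒ negate
Lon: split at 3 digits → 178° and 33.678′; 178 + 33.678/60 = 178.561300
hemisphere W, so the sign is −

-73.80741, -178.56130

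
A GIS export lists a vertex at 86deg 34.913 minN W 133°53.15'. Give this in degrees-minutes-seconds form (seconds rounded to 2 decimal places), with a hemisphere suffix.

Latitude: fractional minutes 0.91300 × 60 = 54.7800″
λ: fractional minutes 0.15000 × 60 = 9.0000″

86°34′54.78″ N, 133°53′9.00″ W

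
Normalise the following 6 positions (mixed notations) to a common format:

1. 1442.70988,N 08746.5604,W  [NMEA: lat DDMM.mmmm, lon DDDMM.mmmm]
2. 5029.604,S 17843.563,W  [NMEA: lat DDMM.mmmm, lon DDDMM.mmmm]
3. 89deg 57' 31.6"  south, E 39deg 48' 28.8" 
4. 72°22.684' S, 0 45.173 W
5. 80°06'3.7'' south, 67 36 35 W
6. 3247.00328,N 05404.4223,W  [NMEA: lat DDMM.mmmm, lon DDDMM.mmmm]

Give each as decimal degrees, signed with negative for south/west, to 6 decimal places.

Point 1:
  φ: split at 2 digits → 14° and 42.70988′; 14 + 42.70988/60 = 14.7118313
  N → positive
  Lon: degrees = first 3 digits = 87, minutes = 46.5604; 87 + 46.5604/60 = 87.7760067
  hemisphere W, so the sign is −
Point 2:
  Latitude: split at 2 digits → 50° and 29.604′; 50 + 29.604/60 = 50.4934000
  S ⇒ negate
  Longitude: degrees = first 3 digits = 178, minutes = 43.563; 178 + 43.563/60 = 178.7260500
  W ⇒ negate
Point 3:
  Latitude: 89 + 57/60 + 31.6/3600 = 89.9587778
  hemisphere S, so the sign is −
  Lon: 48′ + 28.8″ = 48.48000′; 39 + 48.48000/60 = 39.8080000
  E ⇒ keep positive
Point 4:
  φ: 22.684′ = 0.378067°; total 72.3780667
  S ⇒ negate
  Longitude: 45.173′ = 0.752883°; total 0.7528833
  W → negative
Point 5:
  Lat: 6′ + 3.7″ = 6.06167′; 80 + 6.06167/60 = 80.1010278
  S → negative
  Longitude: 36′ + 35″ = 36.58333′; 67 + 36.58333/60 = 67.6097222
  hemisphere W, so the sign is −
Point 6:
  φ: degrees = first 2 digits = 32, minutes = 47.00328; 32 + 47.00328/60 = 32.7833880
  N → positive
  Longitude: degrees = first 3 digits = 54, minutes = 4.4223; 54 + 4.4223/60 = 54.0737050
  hemisphere W, so the sign is −

1. 14.711831, -87.776007
2. -50.493400, -178.726050
3. -89.958778, 39.808000
4. -72.378067, -0.752883
5. -80.101028, -67.609722
6. 32.783388, -54.073705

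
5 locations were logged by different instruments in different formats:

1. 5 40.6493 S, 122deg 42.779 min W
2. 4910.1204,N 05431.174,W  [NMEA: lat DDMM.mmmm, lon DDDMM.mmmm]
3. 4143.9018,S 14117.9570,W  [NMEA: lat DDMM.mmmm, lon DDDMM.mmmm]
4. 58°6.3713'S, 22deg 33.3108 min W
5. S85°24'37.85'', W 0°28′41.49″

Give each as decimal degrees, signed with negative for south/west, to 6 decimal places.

Point 1:
  Lat: 5 + 40.6493/60 = 5.6774883
  hemisphere S, so the sign is −
  Lon: 42.779′ = 0.712983°; total 122.7129833
  W ⇒ negate
Point 2:
  Lat: degrees = first 2 digits = 49, minutes = 10.1204; 49 + 10.1204/60 = 49.1686733
  N → positive
  λ: degrees = first 3 digits = 54, minutes = 31.174; 54 + 31.174/60 = 54.5195667
  hemisphere W, so the sign is −
Point 3:
  Latitude: split at 2 digits → 41° and 43.9018′; 41 + 43.9018/60 = 41.7316967
  S ⇒ negate
  λ: split at 3 digits → 141° and 17.957′; 141 + 17.957/60 = 141.2992833
  W ⇒ negate
Point 4:
  Latitude: 6.3713′ = 0.106188°; total 58.1061883
  S → negative
  Lon: 33.3108′ = 0.555180°; total 22.5551800
  W → negative
Point 5:
  Lat: 85° + 24/60 + 37.85/3600 = 85 + 0.400000 + 0.010514 = 85.4105139
  S ⇒ negate
  Lon: 28′ + 41.49″ = 28.69150′; 0 + 28.69150/60 = 0.4781917
  W ⇒ negate

1. -5.677488, -122.712983
2. 49.168673, -54.519567
3. -41.731697, -141.299283
4. -58.106188, -22.555180
5. -85.410514, -0.478192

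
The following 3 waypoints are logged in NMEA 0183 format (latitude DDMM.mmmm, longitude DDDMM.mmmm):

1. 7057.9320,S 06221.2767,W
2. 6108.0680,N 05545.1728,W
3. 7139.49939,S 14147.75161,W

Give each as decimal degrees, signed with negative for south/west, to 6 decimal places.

1. -70.965533, -62.354612
2. 61.134467, -55.752880
3. -71.658323, -141.795860

Point 1:
  φ: degrees = first 2 digits = 70, minutes = 57.932; 70 + 57.932/60 = 70.9655333
  S ⇒ negate
  Lon: split at 3 digits → 062° and 21.2767′; 62 + 21.2767/60 = 62.3546117
  hemisphere W, so the sign is −
Point 2:
  Lat: split at 2 digits → 61° and 8.068′; 61 + 8.068/60 = 61.1344667
  N ⇒ keep positive
  Lon: split at 3 digits → 055° and 45.1728′; 55 + 45.1728/60 = 55.7528800
  hemisphere W, so the sign is −
Point 3:
  Lat: degrees = first 2 digits = 71, minutes = 39.49939; 71 + 39.49939/60 = 71.6583232
  S ⇒ negate
  Lon: degrees = first 3 digits = 141, minutes = 47.75161; 141 + 47.75161/60 = 141.7958602
  hemisphere W, so the sign is −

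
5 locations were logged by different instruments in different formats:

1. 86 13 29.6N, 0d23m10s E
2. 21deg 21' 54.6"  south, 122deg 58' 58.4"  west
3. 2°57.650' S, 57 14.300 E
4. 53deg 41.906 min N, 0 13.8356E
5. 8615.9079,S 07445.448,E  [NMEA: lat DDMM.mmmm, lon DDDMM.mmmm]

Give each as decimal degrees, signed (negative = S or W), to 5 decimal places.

1. 86.22489, 0.38611
2. -21.36517, -122.98289
3. -2.96083, 57.23833
4. 53.69843, 0.23059
5. -86.26513, 74.75747

Point 1:
  Latitude: 86° + 13/60 + 29.6/3600 = 86 + 0.216667 + 0.008222 = 86.224889
  N ⇒ keep positive
  Longitude: 0 + 23/60 + 10/3600 = 0.386111
  E → positive
Point 2:
  φ: 21′ + 54.6″ = 21.91000′; 21 + 21.91000/60 = 21.365167
  hemisphere S, so the sign is −
  λ: 122 + 58/60 + 58.4/3600 = 122.982889
  W ⇒ negate
Point 3:
  Lat: 2 + 57.65/60 = 2.960833
  S ⇒ negate
  λ: 57 + 14.3/60 = 57.238333
  E → positive
Point 4:
  φ: 53 + 41.906/60 = 53.698433
  N ⇒ keep positive
  Lon: 13.8356′ = 0.230593°; total 0.230593
  E → positive
Point 5:
  Lat: degrees = first 2 digits = 86, minutes = 15.9079; 86 + 15.9079/60 = 86.265132
  hemisphere S, so the sign is −
  λ: split at 3 digits → 074° and 45.448′; 74 + 45.448/60 = 74.757467
  E ⇒ keep positive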